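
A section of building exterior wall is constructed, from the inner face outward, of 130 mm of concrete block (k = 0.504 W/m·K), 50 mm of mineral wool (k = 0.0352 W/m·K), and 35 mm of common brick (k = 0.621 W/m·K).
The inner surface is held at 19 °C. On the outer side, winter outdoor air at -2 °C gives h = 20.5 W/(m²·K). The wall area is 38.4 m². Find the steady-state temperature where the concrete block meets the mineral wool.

Treating each layer as a thermal resistance in series:
R_concrete block = L/(kA) = 0.13/(0.504×38.4) = 0.006717 K/W
R_mineral wool = L/(kA) = 0.05/(0.0352×38.4) = 0.03699 K/W
R_common brick = L/(kA) = 0.035/(0.621×38.4) = 0.001468 K/W
R_outer film = 1/(h_o·A) = 1/(20.5×38.4) = 0.00127 K/W
R_total = 0.04645 K/W;  Q = ΔT/R_total = 21/0.04645 = 452.1 W
T_interface = T_inner − Q·ΣR(inner→interface) = 19 − 452×0.006717

T ≈ 16 °C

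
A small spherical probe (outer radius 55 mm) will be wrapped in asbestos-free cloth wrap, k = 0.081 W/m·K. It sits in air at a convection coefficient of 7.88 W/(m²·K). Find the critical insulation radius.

For a sphere r_cr = 2k/h = 2×0.081/7.88
r_cr = 20.6 mm; since the bare radius (55 mm) is above r_cr, any added insulation will reduce heat loss.

r_cr ≈ 20.6 mm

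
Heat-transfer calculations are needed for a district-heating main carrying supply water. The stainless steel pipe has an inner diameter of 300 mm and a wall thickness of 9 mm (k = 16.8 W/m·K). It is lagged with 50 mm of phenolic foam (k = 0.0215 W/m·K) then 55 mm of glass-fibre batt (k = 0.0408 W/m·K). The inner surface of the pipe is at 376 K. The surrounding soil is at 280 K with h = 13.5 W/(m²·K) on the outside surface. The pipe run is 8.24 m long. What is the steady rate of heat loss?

Q ≈ 265 W

Treating each annulus and film as a series resistance:
R_stainless steel pipe wall = ln(159/150)/(2π×16.8×8.24) = 6.699×10^-5 K/W
R_phenolic foam = ln(209/159)/(2π×0.0215×8.24) = 0.2456 K/W
R_glass-fibre batt = ln(264/209)/(2π×0.0408×8.24) = 0.1106 K/W
R_outer film = 1/(h_o·2πr_oL) = 1/(13.5×2π×0.264×8.24) = 0.005419 K/W
R_total = 0.3617 K/W
Q = ΔT/R_total = 96/0.3617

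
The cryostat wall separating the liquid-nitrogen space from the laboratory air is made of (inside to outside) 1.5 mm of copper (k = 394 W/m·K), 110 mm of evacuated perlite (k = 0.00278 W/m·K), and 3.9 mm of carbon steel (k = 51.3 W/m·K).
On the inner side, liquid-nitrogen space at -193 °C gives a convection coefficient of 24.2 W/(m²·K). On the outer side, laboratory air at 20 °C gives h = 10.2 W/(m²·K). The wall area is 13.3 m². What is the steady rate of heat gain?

Q ≈ 71.3 W

Treating each layer as a thermal resistance in series:
R_inner film = 1/(h_i·A) = 1/(24.2×13.3) = 0.003107 K/W
R_copper = L/(kA) = 0.0015/(394×13.3) = 2.862×10^-7 K/W
R_evacuated perlite = L/(kA) = 0.11/(0.00278×13.3) = 2.975 K/W
R_carbon steel = L/(kA) = 0.0039/(51.3×13.3) = 5.716×10^-6 K/W
R_outer film = 1/(h_o·A) = 1/(10.2×13.3) = 0.007371 K/W
R_total = 2.986 K/W
Q = ΔT / R_total = 213 / 2.986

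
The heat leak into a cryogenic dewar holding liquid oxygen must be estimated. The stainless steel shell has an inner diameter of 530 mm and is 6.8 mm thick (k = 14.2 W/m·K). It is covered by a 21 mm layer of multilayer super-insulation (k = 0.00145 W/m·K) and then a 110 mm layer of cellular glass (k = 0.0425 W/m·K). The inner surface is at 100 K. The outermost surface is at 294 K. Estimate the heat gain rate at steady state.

Q ≈ 12 W

Spherical conduction: R = (1/r_in − 1/r_out)/(4πk) per layer; series-sum.
R_stainless steel shell = (1/0.265 − 1/0.2718)/(4π×14.2) = 5.291×10^-4 K/W
R_multilayer super-insulation = (1/0.2718 − 1/0.2928)/(4π×0.00145) = 14.48 K/W
R_cellular glass = (1/0.2928 − 1/0.4028)/(4π×0.0425) = 1.746 K/W
R_total = 16.23 K/W
Q = ΔT/R_total = 194/16.23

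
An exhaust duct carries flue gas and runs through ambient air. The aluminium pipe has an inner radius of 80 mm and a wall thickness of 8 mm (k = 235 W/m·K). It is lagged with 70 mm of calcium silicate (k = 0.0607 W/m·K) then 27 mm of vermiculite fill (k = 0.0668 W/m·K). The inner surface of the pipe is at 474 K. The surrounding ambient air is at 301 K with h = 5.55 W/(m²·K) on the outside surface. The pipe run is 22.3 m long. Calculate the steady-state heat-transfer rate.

Q ≈ 1870 W

Per-layer cylindrical resistances, series-summed:
R_aluminium pipe wall = ln(88/80)/(2π×235×22.3) = 2.895×10^-6 K/W
R_calcium silicate = ln(158/88)/(2π×0.0607×22.3) = 0.06881 K/W
R_vermiculite fill = ln(185/158)/(2π×0.0668×22.3) = 0.01686 K/W
R_outer film = 1/(h_o·2πr_oL) = 1/(5.55×2π×0.185×22.3) = 0.006951 K/W
R_total = 0.09262 K/W
Q = ΔT/R_total = 173/0.09262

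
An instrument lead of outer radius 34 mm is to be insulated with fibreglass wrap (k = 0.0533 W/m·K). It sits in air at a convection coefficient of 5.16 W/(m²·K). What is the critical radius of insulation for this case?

For a cylinder r_cr = k/h = 0.0533/5.16
r_cr = 10.3 mm; since the bare radius (34 mm) is above r_cr, any added insulation will reduce heat loss.

r_cr ≈ 10.3 mm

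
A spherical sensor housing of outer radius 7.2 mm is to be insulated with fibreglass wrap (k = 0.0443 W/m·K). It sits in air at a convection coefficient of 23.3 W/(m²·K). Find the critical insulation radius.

For a sphere r_cr = 2k/h = 2×0.0443/23.3
r_cr = 3.8 mm; since the bare radius (7.2 mm) is above r_cr, any added insulation will reduce heat loss.

r_cr ≈ 3.8 mm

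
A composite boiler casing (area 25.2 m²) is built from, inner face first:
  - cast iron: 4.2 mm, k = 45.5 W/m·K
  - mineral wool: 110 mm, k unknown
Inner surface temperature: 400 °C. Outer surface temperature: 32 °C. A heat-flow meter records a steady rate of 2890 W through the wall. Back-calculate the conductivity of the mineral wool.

k ≈ 0.0343 W/(m·K)

Thermal resistances in series:
R_cast iron = L/(kA) = 0.0042/(45.5×25.2) = 3.663×10^-6 K/W
Sum of known resistances R_other = 3.663×10^-6 K/W
Total R = ΔT/Q = 368/2890 = 0.1273 K/W
R_mineral wool = R_total − R_other = 0.1273 K/W
k = L/(R·A) = 0.11/(0.1273×25.2)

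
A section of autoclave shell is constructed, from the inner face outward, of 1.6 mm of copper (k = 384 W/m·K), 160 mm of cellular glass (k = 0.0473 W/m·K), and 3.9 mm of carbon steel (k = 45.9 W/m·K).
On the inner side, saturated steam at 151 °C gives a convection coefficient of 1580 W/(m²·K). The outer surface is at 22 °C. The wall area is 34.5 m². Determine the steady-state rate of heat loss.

Q ≈ 1320 W

Treating each layer as a thermal resistance in series:
R_inner film = 1/(h_i·A) = 1/(1580×34.5) = 1.835×10^-5 K/W
R_copper = L/(kA) = 0.0016/(384×34.5) = 1.208×10^-7 K/W
R_cellular glass = L/(kA) = 0.16/(0.0473×34.5) = 0.09805 K/W
R_carbon steel = L/(kA) = 0.0039/(45.9×34.5) = 2.463×10^-6 K/W
R_total = 0.09807 K/W
Q = ΔT / R_total = 129 / 0.09807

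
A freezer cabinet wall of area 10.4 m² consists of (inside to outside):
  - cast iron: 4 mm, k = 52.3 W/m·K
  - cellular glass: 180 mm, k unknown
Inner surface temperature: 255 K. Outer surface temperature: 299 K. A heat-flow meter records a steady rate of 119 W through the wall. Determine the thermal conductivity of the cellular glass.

k ≈ 0.0468 W/(m·K)

Model the wall as resistances in series:
R_cast iron = L/(kA) = 0.004/(52.3×10.4) = 7.354×10^-6 K/W
Sum of known resistances R_other = 7.354×10^-6 K/W
Total R = ΔT/Q = 44/119 = 0.3697 K/W
R_cellular glass = R_total − R_other = 0.3697 K/W
k = L/(R·A) = 0.18/(0.3697×10.4)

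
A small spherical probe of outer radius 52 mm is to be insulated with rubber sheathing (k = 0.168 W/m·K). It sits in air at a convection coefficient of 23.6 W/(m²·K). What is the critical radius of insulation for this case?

For a sphere r_cr = 2k/h = 2×0.168/23.6
r_cr = 14.2 mm; since the bare radius (52 mm) is above r_cr, any added insulation will reduce heat loss.

r_cr ≈ 14.2 mm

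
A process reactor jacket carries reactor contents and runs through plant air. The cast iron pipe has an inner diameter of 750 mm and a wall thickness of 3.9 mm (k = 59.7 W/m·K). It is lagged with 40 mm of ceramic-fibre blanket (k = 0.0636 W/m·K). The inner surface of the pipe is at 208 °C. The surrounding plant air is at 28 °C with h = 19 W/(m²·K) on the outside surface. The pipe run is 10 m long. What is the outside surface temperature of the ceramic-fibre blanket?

T ≈ 41.3 °C

Per-layer cylindrical resistances, series-summed:
R_cast iron pipe wall = ln(378.9/375)/(2π×59.7×10) = 2.758×10^-6 K/W
R_ceramic-fibre blanket = ln(418.9/378.9)/(2π×0.0636×10) = 0.02511 K/W
R_outer film = 1/(h_o·2πr_oL) = 1/(19×2π×0.4189×10) = 0.002 K/W
R_total = 0.02712 K/W
Q = ΔT/R_total = 180/0.02712
Q = 6640 W
T_interface = T_inner − Q·ΣR(inner→interface) = 208 − 6640×0.02512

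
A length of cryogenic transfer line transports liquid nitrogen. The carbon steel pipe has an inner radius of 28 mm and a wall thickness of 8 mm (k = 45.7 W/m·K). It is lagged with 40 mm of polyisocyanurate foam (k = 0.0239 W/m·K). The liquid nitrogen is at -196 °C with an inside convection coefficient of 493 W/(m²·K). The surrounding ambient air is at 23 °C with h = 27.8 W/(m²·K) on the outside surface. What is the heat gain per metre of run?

q′ ≈ 43.2 W/m

Cylindrical conduction, so R = ln(r₂/r₁)/(2πkL) per layer, in series:
R_inner film = 1/(h_i·2πr₁L) = 1/(493×2π×0.028×1) = 0.01153 K/W
R_carbon steel pipe wall = ln(36/28)/(2π×45.7×1) = 8.752×10^-4 K/W
R_polyisocyanurate foam = ln(76/36)/(2π×0.0239×1) = 4.976 K/W
R_outer film = 1/(h_o·2πr_oL) = 1/(27.8×2π×0.076×1) = 0.07533 K/W
R_total = 5.064 K/W
Q = ΔT/R_total = 219/5.064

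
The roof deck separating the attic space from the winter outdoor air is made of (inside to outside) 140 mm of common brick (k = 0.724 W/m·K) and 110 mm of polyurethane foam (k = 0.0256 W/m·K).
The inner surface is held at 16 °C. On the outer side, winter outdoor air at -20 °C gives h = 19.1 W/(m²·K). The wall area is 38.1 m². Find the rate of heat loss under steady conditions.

Treating each layer as a thermal resistance in series:
R_common brick = L/(kA) = 0.14/(0.724×38.1) = 0.005075 K/W
R_polyurethane foam = L/(kA) = 0.11/(0.0256×38.1) = 0.1128 K/W
R_outer film = 1/(h_o·A) = 1/(19.1×38.1) = 0.001374 K/W
R_total = 0.1192 K/W
Q = ΔT / R_total = 36 / 0.1192

Q ≈ 302 W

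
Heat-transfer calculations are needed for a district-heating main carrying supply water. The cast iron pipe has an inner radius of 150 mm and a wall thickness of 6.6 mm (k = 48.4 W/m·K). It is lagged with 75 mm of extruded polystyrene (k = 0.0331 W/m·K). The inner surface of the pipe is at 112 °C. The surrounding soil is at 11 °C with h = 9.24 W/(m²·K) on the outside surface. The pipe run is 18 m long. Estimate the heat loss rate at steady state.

Treating each annulus and film as a series resistance:
R_cast iron pipe wall = ln(156.6/150)/(2π×48.4×18) = 7.866×10^-6 K/W
R_extruded polystyrene = ln(231.6/156.6)/(2π×0.0331×18) = 0.1045 K/W
R_outer film = 1/(h_o·2πr_oL) = 1/(9.24×2π×0.2316×18) = 0.004132 K/W
R_total = 0.1087 K/W
Q = ΔT/R_total = 101/0.1087

Q ≈ 929 W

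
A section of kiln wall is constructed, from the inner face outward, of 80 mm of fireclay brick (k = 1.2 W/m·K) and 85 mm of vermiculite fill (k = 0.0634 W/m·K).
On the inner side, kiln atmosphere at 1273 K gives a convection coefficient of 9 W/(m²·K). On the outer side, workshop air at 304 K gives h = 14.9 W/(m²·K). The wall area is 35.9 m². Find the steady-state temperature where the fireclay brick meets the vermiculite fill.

Using the resistance-network approach (series):
R_inner film = 1/(h_i·A) = 1/(9×35.9) = 0.003095 K/W
R_fireclay brick = L/(kA) = 0.08/(1.2×35.9) = 0.001857 K/W
R_vermiculite fill = L/(kA) = 0.085/(0.0634×35.9) = 0.03735 K/W
R_outer film = 1/(h_o·A) = 1/(14.9×35.9) = 0.001869 K/W
R_total = 0.04417 K/W;  Q = ΔT/R_total = 969/0.04417 = 21940 W
T_interface = T_inner − Q·ΣR(inner→interface) = 1273 − 21900×0.004952

T ≈ 1160 K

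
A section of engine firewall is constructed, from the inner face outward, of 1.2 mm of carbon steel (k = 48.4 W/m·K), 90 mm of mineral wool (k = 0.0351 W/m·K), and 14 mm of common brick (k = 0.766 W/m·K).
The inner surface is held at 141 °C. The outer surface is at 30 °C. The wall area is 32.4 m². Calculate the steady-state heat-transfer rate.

Model the wall as resistances in series:
R_carbon steel = L/(kA) = 0.0012/(48.4×32.4) = 7.652×10^-7 K/W
R_mineral wool = L/(kA) = 0.09/(0.0351×32.4) = 0.07914 K/W
R_common brick = L/(kA) = 0.014/(0.766×32.4) = 5.641×10^-4 K/W
R_total = 0.0797 K/W
Q = ΔT / R_total = 111 / 0.0797

Q ≈ 1390 W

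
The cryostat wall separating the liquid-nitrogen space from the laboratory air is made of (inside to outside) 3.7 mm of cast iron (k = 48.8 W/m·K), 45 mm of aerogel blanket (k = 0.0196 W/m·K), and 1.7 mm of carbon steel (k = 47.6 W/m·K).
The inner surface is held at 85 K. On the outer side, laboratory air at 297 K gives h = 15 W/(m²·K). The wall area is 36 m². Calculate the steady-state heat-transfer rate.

Q ≈ 3230 W

Using the resistance-network approach (series):
R_cast iron = L/(kA) = 0.0037/(48.8×36) = 2.106×10^-6 K/W
R_aerogel blanket = L/(kA) = 0.045/(0.0196×36) = 0.06378 K/W
R_carbon steel = L/(kA) = 0.0017/(47.6×36) = 9.921×10^-7 K/W
R_outer film = 1/(h_o·A) = 1/(15×36) = 0.001852 K/W
R_total = 0.06563 K/W
Q = ΔT / R_total = 212 / 0.06563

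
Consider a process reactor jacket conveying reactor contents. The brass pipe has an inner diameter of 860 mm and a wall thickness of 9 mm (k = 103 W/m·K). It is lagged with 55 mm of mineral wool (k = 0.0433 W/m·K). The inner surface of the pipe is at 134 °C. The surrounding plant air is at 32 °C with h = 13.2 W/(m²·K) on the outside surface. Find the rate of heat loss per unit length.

Treating each annulus and film as a series resistance:
R_brass pipe wall = ln(439/430)/(2π×103×1) = 3.201×10^-5 K/W
R_mineral wool = ln(494/439)/(2π×0.0433×1) = 0.4339 K/W
R_outer film = 1/(h_o·2πr_oL) = 1/(13.2×2π×0.494×1) = 0.02441 K/W
R_total = 0.4583 K/W
Q = ΔT/R_total = 102/0.4583

q′ ≈ 223 W/m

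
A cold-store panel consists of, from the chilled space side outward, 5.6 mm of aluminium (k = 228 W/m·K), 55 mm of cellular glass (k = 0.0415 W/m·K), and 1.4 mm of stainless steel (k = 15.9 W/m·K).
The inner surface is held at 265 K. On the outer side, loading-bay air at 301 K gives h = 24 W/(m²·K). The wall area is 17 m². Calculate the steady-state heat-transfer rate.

Treating each layer as a thermal resistance in series:
R_aluminium = L/(kA) = 0.0056/(228×17) = 1.445×10^-6 K/W
R_cellular glass = L/(kA) = 0.055/(0.0415×17) = 0.07796 K/W
R_stainless steel = L/(kA) = 0.0014/(15.9×17) = 5.179×10^-6 K/W
R_outer film = 1/(h_o·A) = 1/(24×17) = 0.002451 K/W
R_total = 0.08042 K/W
Q = ΔT / R_total = 36 / 0.08042

Q ≈ 448 W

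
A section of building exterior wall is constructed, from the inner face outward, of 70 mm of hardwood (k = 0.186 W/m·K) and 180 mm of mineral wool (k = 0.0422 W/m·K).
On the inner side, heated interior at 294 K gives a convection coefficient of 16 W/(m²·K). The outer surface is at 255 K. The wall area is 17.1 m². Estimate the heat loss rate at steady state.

Model the wall as resistances in series:
R_inner film = 1/(h_i·A) = 1/(16×17.1) = 0.003655 K/W
R_hardwood = L/(kA) = 0.07/(0.186×17.1) = 0.02201 K/W
R_mineral wool = L/(kA) = 0.18/(0.0422×17.1) = 0.2494 K/W
R_total = 0.2751 K/W
Q = ΔT / R_total = 39 / 0.2751

Q ≈ 142 W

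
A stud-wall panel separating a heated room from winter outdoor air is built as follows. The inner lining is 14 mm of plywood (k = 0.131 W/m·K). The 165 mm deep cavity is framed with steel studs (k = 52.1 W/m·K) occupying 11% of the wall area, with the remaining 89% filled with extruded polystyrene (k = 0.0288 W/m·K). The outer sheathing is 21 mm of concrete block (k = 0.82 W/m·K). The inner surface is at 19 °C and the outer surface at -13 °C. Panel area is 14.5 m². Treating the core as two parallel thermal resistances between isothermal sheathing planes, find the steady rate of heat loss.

Sheathing layers in series; stud and cavity paths in parallel between them.
R_inner = 0.014/(0.131×14.5) = 0.00737 K/W
R_stud  = 0.165/(52.1×0.11×14.5) = 0.001986 K/W
R_cav   = 0.165/(0.0288×0.89×14.5) = 0.4439 K/W
1/R_core = 1/R_stud + 1/R_cav → R_core = 0.001977 K/W
R_outer = 0.021/(0.82×14.5) = 0.001766 K/W
R_total = 0.01111 K/W
Q = ΔT/R_total = 32/0.01111

Q ≈ 2880 W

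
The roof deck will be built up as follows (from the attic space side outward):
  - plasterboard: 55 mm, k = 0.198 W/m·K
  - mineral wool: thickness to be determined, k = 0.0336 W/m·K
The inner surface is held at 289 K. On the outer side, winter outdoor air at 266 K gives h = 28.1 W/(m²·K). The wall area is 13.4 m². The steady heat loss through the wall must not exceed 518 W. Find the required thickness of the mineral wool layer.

Model the wall as resistances in series:
R_plasterboard = L/(kA) = 0.055/(0.198×13.4) = 0.02073 K/W
R_outer film = 1/(h_o·A) = 1/(28.1×13.4) = 0.002656 K/W
Sum of the known resistances R_other = 0.02339 K/W
Required total resistance R_tot = ΔT/Q_allow = 23/518 = 0.0444 K/W
R_mineral wool = R_tot − R_other = 0.02102 K/W
L = R·k·A = 0.02102×0.0336×13.4

L ≈ 9.46 mm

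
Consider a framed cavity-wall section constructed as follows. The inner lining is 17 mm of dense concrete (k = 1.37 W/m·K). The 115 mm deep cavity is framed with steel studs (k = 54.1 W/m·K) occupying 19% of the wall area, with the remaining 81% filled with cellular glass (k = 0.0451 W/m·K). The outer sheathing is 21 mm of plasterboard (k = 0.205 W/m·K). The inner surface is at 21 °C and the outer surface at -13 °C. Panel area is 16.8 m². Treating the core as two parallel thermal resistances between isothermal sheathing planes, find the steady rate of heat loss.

Sheathing layers in series; stud and cavity paths in parallel between them.
R_inner = 0.017/(1.37×16.8) = 7.386×10^-4 K/W
R_stud  = 0.115/(54.1×0.19×16.8) = 6.659×10^-4 K/W
R_cav   = 0.115/(0.0451×0.81×16.8) = 0.1874 K/W
1/R_core = 1/R_stud + 1/R_cav → R_core = 6.636×10^-4 K/W
R_outer = 0.021/(0.205×16.8) = 0.006098 K/W
R_total = 0.0075 K/W
Q = ΔT/R_total = 34/0.0075

Q ≈ 4530 W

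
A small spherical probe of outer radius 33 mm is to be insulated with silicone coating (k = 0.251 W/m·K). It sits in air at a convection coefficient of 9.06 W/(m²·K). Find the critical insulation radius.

r_cr ≈ 55.4 mm

For a sphere r_cr = 2k/h = 2×0.251/9.06
r_cr = 55.4 mm; since the bare radius (33 mm) is below r_cr, adding a thin layer of insulation will *increase* heat loss.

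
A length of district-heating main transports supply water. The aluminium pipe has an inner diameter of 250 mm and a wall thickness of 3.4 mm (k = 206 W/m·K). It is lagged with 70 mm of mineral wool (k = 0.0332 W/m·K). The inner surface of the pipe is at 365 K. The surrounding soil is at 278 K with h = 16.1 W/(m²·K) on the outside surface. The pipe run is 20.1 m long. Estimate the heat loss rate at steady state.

For a radial system each layer contributes R = ln(r_out/r_in)/(2πkL); films add R = 1/(hA).
R_aluminium pipe wall = ln(128.4/125)/(2π×206×20.1) = 1.032×10^-6 K/W
R_mineral wool = ln(198.4/128.4)/(2π×0.0332×20.1) = 0.1038 K/W
R_outer film = 1/(h_o·2πr_oL) = 1/(16.1×2π×0.1984×20.1) = 0.002479 K/W
R_total = 0.1063 K/W
Q = ΔT/R_total = 87/0.1063

Q ≈ 819 W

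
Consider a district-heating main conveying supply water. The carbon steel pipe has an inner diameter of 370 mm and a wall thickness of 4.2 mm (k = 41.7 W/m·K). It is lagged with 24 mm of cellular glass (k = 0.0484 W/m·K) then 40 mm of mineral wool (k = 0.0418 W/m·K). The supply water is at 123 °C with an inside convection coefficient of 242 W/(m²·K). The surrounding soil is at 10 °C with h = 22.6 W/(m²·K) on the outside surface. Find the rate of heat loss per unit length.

q′ ≈ 105 W/m

Radial resistances (cylindrical: R_cond = ln(r_o/r_i)/(2πkL), R_conv = 1/(h·2πrL)):
R_inner film = 1/(h_i·2πr₁L) = 1/(242×2π×0.185×1) = 0.003555 K/W
R_carbon steel pipe wall = ln(189.2/185)/(2π×41.7×1) = 8.568×10^-5 K/W
R_cellular glass = ln(213.2/189.2)/(2π×0.0484×1) = 0.3927 K/W
R_mineral wool = ln(253.2/213.2)/(2π×0.0418×1) = 0.6547 K/W
R_outer film = 1/(h_o·2πr_oL) = 1/(22.6×2π×0.2532×1) = 0.02781 K/W
R_total = 1.079 K/W
Q = ΔT/R_total = 113/1.079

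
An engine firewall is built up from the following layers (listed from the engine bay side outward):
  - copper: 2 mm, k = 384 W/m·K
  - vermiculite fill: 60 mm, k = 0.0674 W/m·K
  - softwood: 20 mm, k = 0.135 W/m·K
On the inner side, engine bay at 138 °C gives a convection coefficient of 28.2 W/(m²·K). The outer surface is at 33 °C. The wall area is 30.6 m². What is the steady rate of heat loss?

Q ≈ 2990 W

Series thermal resistances:
R_inner film = 1/(h_i·A) = 1/(28.2×30.6) = 0.001159 K/W
R_copper = L/(kA) = 0.002/(384×30.6) = 1.702×10^-7 K/W
R_vermiculite fill = L/(kA) = 0.06/(0.0674×30.6) = 0.02909 K/W
R_softwood = L/(kA) = 0.02/(0.135×30.6) = 0.004841 K/W
R_total = 0.03509 K/W
Q = ΔT / R_total = 105 / 0.03509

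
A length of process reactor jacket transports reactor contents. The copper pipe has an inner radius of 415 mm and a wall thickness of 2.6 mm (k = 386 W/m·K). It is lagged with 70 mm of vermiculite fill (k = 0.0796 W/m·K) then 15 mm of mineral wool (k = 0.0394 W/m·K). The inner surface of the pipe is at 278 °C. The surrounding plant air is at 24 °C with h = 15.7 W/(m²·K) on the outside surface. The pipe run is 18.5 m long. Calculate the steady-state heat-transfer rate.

Cylindrical conduction, so R = ln(r₂/r₁)/(2πkL) per layer, in series:
R_copper pipe wall = ln(417.6/415)/(2π×386×18.5) = 1.392×10^-7 K/W
R_vermiculite fill = ln(487.6/417.6)/(2π×0.0796×18.5) = 0.01675 K/W
R_mineral wool = ln(502.6/487.6)/(2π×0.0394×18.5) = 0.006616 K/W
R_outer film = 1/(h_o·2πr_oL) = 1/(15.7×2π×0.5026×18.5) = 0.00109 K/W
R_total = 0.02446 K/W
Q = ΔT/R_total = 254/0.02446

Q ≈ 10400 W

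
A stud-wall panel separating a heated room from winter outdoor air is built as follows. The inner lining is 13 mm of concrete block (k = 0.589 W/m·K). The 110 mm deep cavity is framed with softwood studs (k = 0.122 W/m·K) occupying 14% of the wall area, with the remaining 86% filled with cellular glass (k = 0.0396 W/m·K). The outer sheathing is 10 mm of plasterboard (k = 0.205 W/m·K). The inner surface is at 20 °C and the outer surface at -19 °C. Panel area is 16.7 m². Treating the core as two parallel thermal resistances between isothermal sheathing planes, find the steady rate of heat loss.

Sheathing layers in series; stud and cavity paths in parallel between them.
R_inner = 0.013/(0.589×16.7) = 0.001322 K/W
R_stud  = 0.11/(0.122×0.14×16.7) = 0.3856 K/W
R_cav   = 0.11/(0.0396×0.86×16.7) = 0.1934 K/W
1/R_core = 1/R_stud + 1/R_cav → R_core = 0.1288 K/W
R_outer = 0.01/(0.205×16.7) = 0.002921 K/W
R_total = 0.1331 K/W
Q = ΔT/R_total = 39/0.1331

Q ≈ 293 W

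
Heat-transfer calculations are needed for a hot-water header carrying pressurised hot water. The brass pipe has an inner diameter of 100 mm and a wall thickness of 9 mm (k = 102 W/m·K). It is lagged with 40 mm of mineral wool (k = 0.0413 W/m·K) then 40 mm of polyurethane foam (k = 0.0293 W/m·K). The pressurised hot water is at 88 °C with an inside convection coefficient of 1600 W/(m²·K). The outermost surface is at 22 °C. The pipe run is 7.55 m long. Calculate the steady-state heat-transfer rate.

Q ≈ 130 W

Radial resistances (cylindrical: R_cond = ln(r_o/r_i)/(2πkL), R_conv = 1/(h·2πrL)):
R_inner film = 1/(h_i·2πr₁L) = 1/(1600×2π×0.05×7.55) = 2.635×10^-4 K/W
R_brass pipe wall = ln(59/50)/(2π×102×7.55) = 3.421×10^-5 K/W
R_mineral wool = ln(99/59)/(2π×0.0413×7.55) = 0.2642 K/W
R_polyurethane foam = ln(139/99)/(2π×0.0293×7.55) = 0.2442 K/W
R_total = 0.5086 K/W
Q = ΔT/R_total = 66/0.5086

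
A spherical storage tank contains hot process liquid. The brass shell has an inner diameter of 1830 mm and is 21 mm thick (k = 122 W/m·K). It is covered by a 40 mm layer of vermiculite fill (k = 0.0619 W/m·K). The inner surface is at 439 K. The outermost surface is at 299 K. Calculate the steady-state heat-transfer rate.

Q ≈ 2490 W

Each spherical layer contributes R = (1/r_i − 1/r_o)/(4πk):
R_brass shell = (1/0.915 − 1/0.936)/(4π×122) = 1.599×10^-5 K/W
R_vermiculite fill = (1/0.936 − 1/0.976)/(4π×0.0619) = 0.05629 K/W
R_total = 0.05631 K/W
Q = ΔT/R_total = 140/0.05631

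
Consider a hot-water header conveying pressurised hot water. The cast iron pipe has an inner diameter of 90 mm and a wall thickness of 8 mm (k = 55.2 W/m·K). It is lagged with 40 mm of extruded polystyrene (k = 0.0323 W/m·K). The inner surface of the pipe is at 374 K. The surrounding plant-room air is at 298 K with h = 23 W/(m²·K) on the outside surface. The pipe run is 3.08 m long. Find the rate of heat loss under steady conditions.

Cylindrical conduction, so R = ln(r₂/r₁)/(2πkL) per layer, in series:
R_cast iron pipe wall = ln(53/45)/(2π×55.2×3.08) = 1.532×10^-4 K/W
R_extruded polystyrene = ln(93/53)/(2π×0.0323×3.08) = 0.8996 K/W
R_outer film = 1/(h_o·2πr_oL) = 1/(23×2π×0.093×3.08) = 0.02416 K/W
R_total = 0.9239 K/W
Q = ΔT/R_total = 76/0.9239

Q ≈ 82.3 W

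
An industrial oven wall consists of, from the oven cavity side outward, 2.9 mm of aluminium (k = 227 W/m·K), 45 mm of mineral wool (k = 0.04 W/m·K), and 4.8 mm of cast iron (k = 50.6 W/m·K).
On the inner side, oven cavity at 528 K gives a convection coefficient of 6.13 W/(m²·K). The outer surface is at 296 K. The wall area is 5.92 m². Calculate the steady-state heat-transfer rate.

Q ≈ 1070 W

Using the resistance-network approach (series):
R_inner film = 1/(h_i·A) = 1/(6.13×5.92) = 0.02756 K/W
R_aluminium = L/(kA) = 0.0029/(227×5.92) = 2.158×10^-6 K/W
R_mineral wool = L/(kA) = 0.045/(0.04×5.92) = 0.19 K/W
R_cast iron = L/(kA) = 0.0048/(50.6×5.92) = 1.602×10^-5 K/W
R_total = 0.2176 K/W
Q = ΔT / R_total = 232 / 0.2176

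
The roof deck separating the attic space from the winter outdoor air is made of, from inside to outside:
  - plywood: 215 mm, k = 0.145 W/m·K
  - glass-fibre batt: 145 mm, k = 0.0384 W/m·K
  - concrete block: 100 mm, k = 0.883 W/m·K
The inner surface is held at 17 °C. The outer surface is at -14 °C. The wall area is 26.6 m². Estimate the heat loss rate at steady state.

Q ≈ 153 W

Treating each layer as a thermal resistance in series:
R_plywood = L/(kA) = 0.215/(0.145×26.6) = 0.05574 K/W
R_glass-fibre batt = L/(kA) = 0.145/(0.0384×26.6) = 0.142 K/W
R_concrete block = L/(kA) = 0.1/(0.883×26.6) = 0.004258 K/W
R_total = 0.202 K/W
Q = ΔT / R_total = 31 / 0.202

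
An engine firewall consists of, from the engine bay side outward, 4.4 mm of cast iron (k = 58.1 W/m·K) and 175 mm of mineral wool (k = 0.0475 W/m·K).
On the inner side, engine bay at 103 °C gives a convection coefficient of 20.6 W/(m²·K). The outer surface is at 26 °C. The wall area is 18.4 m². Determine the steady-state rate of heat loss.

Model the wall as resistances in series:
R_inner film = 1/(h_i·A) = 1/(20.6×18.4) = 0.002638 K/W
R_cast iron = L/(kA) = 0.0044/(58.1×18.4) = 4.116×10^-6 K/W
R_mineral wool = L/(kA) = 0.175/(0.0475×18.4) = 0.2002 K/W
R_total = 0.2029 K/W
Q = ΔT / R_total = 77 / 0.2029

Q ≈ 380 W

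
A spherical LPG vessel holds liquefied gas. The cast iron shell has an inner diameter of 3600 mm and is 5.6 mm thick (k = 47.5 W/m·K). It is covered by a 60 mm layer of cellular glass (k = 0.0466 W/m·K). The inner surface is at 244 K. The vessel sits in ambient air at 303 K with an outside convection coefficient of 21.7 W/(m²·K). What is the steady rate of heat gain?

Q ≈ 1870 W

Spherical conduction: R = (1/r_in − 1/r_out)/(4πk) per layer; series-sum.
R_cast iron shell = (1/1.8 − 1/1.8056)/(4π×47.5) = 2.887×10^-6 K/W
R_cellular glass = (1/1.8056 − 1/1.8656)/(4π×0.0466) = 0.03042 K/W
R_outer film = 1/(h·4πr_o²) = 1/(21.7×4π×1.8656²) = 0.001054 K/W
R_total = 0.03147 K/W
Q = ΔT/R_total = 59/0.03147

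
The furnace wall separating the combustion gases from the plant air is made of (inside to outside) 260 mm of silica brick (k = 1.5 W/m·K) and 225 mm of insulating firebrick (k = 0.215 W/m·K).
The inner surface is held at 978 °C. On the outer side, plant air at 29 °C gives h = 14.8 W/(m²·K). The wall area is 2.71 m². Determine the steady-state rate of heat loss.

Series thermal resistances:
R_silica brick = L/(kA) = 0.26/(1.5×2.71) = 0.06396 K/W
R_insulating firebrick = L/(kA) = 0.225/(0.215×2.71) = 0.3862 K/W
R_outer film = 1/(h_o·A) = 1/(14.8×2.71) = 0.02493 K/W
R_total = 0.4751 K/W
Q = ΔT / R_total = 949 / 0.4751

Q ≈ 2000 W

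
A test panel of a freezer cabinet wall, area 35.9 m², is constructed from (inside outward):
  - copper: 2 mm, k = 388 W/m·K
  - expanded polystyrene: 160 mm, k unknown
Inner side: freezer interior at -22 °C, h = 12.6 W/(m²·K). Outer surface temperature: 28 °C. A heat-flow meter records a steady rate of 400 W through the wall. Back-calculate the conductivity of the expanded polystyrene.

k ≈ 0.0363 W/(m·K)

Treating each layer as a thermal resistance in series:
R_inner film = 1/(h_i·A) = 1/(12.6×35.9) = 0.002211 K/W
R_copper = L/(kA) = 0.002/(388×35.9) = 1.436×10^-7 K/W
Sum of known resistances R_other = 0.002211 K/W
Total R = ΔT/Q = 50/400 = 0.125 K/W
R_expanded polystyrene = R_total − R_other = 0.1228 K/W
k = L/(R·A) = 0.16/(0.1228×35.9)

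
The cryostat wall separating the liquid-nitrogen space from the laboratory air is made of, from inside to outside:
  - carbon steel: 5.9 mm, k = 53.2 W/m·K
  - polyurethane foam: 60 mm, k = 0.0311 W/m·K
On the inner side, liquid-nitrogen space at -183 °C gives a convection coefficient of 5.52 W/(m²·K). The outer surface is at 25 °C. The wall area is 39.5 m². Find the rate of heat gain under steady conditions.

Q ≈ 3890 W

Thermal resistances in series:
R_inner film = 1/(h_i·A) = 1/(5.52×39.5) = 0.004586 K/W
R_carbon steel = L/(kA) = 0.0059/(53.2×39.5) = 2.808×10^-6 K/W
R_polyurethane foam = L/(kA) = 0.06/(0.0311×39.5) = 0.04884 K/W
R_total = 0.05343 K/W
Q = ΔT / R_total = 208 / 0.05343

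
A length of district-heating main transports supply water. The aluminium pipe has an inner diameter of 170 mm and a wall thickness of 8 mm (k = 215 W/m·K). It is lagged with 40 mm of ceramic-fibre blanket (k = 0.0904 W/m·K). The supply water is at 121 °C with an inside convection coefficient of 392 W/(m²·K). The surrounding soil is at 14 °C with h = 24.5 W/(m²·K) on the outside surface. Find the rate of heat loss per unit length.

q′ ≈ 157 W/m

Per-layer cylindrical resistances, series-summed:
R_inner film = 1/(h_i·2πr₁L) = 1/(392×2π×0.085×1) = 0.004777 K/W
R_aluminium pipe wall = ln(93/85)/(2π×215×1) = 6.658×10^-5 K/W
R_ceramic-fibre blanket = ln(133/93)/(2π×0.0904×1) = 0.6298 K/W
R_outer film = 1/(h_o·2πr_oL) = 1/(24.5×2π×0.133×1) = 0.04884 K/W
R_total = 0.6835 K/W
Q = ΔT/R_total = 107/0.6835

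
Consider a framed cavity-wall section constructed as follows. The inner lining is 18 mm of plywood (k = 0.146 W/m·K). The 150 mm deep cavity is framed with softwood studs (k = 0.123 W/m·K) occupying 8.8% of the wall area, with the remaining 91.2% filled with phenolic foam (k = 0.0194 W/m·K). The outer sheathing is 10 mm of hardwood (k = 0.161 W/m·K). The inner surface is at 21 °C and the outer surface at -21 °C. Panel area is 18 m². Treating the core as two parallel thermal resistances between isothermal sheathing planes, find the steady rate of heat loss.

Sheathing layers in series; stud and cavity paths in parallel between them.
R_inner = 0.018/(0.146×18) = 0.006849 K/W
R_stud  = 0.15/(0.123×0.088×18) = 0.7699 K/W
R_cav   = 0.15/(0.0194×0.912×18) = 0.471 K/W
1/R_core = 1/R_stud + 1/R_cav → R_core = 0.2922 K/W
R_outer = 0.01/(0.161×18) = 0.003451 K/W
R_total = 0.3025 K/W
Q = ΔT/R_total = 42/0.3025

Q ≈ 139 W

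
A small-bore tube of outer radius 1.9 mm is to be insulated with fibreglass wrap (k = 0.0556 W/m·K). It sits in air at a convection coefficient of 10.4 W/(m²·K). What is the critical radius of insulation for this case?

For a cylinder r_cr = k/h = 0.0556/10.4
r_cr = 5.35 mm; since the bare radius (1.9 mm) is below r_cr, adding a thin layer of insulation will *increase* heat loss.

r_cr ≈ 5.35 mm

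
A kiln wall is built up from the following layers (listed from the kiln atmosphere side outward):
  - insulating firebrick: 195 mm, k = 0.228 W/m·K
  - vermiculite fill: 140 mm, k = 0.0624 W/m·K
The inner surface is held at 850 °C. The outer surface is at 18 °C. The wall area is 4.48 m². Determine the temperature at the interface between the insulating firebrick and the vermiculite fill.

T ≈ 620 °C

Treating each layer as a thermal resistance in series:
R_insulating firebrick = L/(kA) = 0.195/(0.228×4.48) = 0.1909 K/W
R_vermiculite fill = L/(kA) = 0.14/(0.0624×4.48) = 0.5008 K/W
R_total = 0.6917 K/W;  Q = ΔT/R_total = 832/0.6917 = 1203 W
T_interface = T_inner − Q·ΣR(inner→interface) = 850 − 1200×0.1909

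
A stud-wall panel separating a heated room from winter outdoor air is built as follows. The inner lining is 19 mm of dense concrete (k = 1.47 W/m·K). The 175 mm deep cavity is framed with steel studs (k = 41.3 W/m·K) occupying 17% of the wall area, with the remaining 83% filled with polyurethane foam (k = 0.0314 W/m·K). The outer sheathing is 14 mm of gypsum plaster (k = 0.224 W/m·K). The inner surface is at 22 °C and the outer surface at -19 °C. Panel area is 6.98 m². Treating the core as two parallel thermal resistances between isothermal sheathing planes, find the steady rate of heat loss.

Q ≈ 2850 W

Sheathing layers in series; stud and cavity paths in parallel between them.
R_inner = 0.019/(1.47×6.98) = 0.001852 K/W
R_stud  = 0.175/(41.3×0.17×6.98) = 0.003571 K/W
R_cav   = 0.175/(0.0314×0.83×6.98) = 0.962 K/W
1/R_core = 1/R_stud + 1/R_cav → R_core = 0.003558 K/W
R_outer = 0.014/(0.224×6.98) = 0.008954 K/W
R_total = 0.01436 K/W
Q = ΔT/R_total = 41/0.01436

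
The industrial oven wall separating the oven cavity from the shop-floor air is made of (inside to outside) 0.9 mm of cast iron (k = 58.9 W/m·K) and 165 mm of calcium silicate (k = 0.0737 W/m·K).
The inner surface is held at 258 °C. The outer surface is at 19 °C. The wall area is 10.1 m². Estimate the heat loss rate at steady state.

Treating each layer as a thermal resistance in series:
R_cast iron = L/(kA) = 0.0009/(58.9×10.1) = 1.513×10^-6 K/W
R_calcium silicate = L/(kA) = 0.165/(0.0737×10.1) = 0.2217 K/W
R_total = 0.2217 K/W
Q = ΔT / R_total = 239 / 0.2217

Q ≈ 1080 W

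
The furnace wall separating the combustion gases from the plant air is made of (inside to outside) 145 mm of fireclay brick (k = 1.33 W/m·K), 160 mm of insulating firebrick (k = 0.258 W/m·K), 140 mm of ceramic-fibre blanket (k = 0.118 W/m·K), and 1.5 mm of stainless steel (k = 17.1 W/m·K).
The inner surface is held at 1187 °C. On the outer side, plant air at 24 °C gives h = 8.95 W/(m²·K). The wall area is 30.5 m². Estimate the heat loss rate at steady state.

Q ≈ 17500 W

Series thermal resistances:
R_fireclay brick = L/(kA) = 0.145/(1.33×30.5) = 0.003575 K/W
R_insulating firebrick = L/(kA) = 0.16/(0.258×30.5) = 0.02033 K/W
R_ceramic-fibre blanket = L/(kA) = 0.14/(0.118×30.5) = 0.0389 K/W
R_stainless steel = L/(kA) = 0.0015/(17.1×30.5) = 2.876×10^-6 K/W
R_outer film = 1/(h_o·A) = 1/(8.95×30.5) = 0.003663 K/W
R_total = 0.06647 K/W
Q = ΔT / R_total = 1163 / 0.06647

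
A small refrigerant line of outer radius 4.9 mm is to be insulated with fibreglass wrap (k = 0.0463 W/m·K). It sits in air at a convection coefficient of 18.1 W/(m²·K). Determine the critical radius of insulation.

For a cylinder r_cr = k/h = 0.0463/18.1
r_cr = 2.56 mm; since the bare radius (4.9 mm) is above r_cr, any added insulation will reduce heat loss.

r_cr ≈ 2.56 mm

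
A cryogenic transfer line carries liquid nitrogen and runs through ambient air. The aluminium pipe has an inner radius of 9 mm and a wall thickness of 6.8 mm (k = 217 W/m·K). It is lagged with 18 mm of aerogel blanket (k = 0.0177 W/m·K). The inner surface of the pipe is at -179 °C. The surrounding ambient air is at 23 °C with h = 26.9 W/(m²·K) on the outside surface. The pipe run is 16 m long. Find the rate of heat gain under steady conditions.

For a radial system each layer contributes R = ln(r_out/r_in)/(2πkL); films add R = 1/(hA).
R_aluminium pipe wall = ln(15.8/9)/(2π×217×16) = 2.58×10^-5 K/W
R_aerogel blanket = ln(33.8/15.8)/(2π×0.0177×16) = 0.4274 K/W
R_outer film = 1/(h_o·2πr_oL) = 1/(26.9×2π×0.0338×16) = 0.01094 K/W
R_total = 0.4383 K/W
Q = ΔT/R_total = 202/0.4383

Q ≈ 461 W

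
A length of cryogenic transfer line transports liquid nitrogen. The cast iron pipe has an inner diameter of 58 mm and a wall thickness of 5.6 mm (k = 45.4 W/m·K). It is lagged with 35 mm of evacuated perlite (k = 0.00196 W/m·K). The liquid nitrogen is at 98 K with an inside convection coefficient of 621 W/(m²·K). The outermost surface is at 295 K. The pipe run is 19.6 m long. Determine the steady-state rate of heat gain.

Q ≈ 68 W

Treating each annulus and film as a series resistance:
R_inner film = 1/(h_i·2πr₁L) = 1/(621×2π×0.029×19.6) = 4.509×10^-4 K/W
R_cast iron pipe wall = ln(34.6/29)/(2π×45.4×19.6) = 3.158×10^-5 K/W
R_evacuated perlite = ln(69.6/34.6)/(2π×0.00196×19.6) = 2.896 K/W
R_total = 2.896 K/W
Q = ΔT/R_total = 197/2.896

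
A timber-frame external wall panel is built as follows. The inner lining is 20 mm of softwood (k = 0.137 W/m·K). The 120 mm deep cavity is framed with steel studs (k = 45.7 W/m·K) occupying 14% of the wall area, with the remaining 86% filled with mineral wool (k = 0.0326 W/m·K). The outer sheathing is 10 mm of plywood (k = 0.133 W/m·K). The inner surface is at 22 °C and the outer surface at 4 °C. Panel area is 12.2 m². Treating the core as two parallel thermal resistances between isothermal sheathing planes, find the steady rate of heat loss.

Sheathing layers in series; stud and cavity paths in parallel between them.
R_inner = 0.02/(0.137×12.2) = 0.01197 K/W
R_stud  = 0.12/(45.7×0.14×12.2) = 0.001537 K/W
R_cav   = 0.12/(0.0326×0.86×12.2) = 0.3508 K/W
1/R_core = 1/R_stud + 1/R_cav → R_core = 0.001531 K/W
R_outer = 0.01/(0.133×12.2) = 0.006163 K/W
R_total = 0.01966 K/W
Q = ΔT/R_total = 18/0.01966

Q ≈ 916 W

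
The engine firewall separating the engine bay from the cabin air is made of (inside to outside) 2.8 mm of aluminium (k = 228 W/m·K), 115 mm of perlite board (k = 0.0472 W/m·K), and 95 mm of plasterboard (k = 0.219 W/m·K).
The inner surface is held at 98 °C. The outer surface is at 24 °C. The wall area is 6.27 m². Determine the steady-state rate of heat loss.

Q ≈ 162 W

Treating each layer as a thermal resistance in series:
R_aluminium = L/(kA) = 0.0028/(228×6.27) = 1.959×10^-6 K/W
R_perlite board = L/(kA) = 0.115/(0.0472×6.27) = 0.3886 K/W
R_plasterboard = L/(kA) = 0.095/(0.219×6.27) = 0.06919 K/W
R_total = 0.4578 K/W
Q = ΔT / R_total = 74 / 0.4578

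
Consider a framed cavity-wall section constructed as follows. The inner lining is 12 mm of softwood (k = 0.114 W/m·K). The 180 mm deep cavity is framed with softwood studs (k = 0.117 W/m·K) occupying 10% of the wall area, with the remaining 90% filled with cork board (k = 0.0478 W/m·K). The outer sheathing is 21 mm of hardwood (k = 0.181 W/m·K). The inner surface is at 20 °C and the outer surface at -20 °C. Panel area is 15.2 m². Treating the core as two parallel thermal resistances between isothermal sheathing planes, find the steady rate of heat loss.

Sheathing layers in series; stud and cavity paths in parallel between them.
R_inner = 0.012/(0.114×15.2) = 0.006925 K/W
R_stud  = 0.18/(0.117×0.1×15.2) = 1.012 K/W
R_cav   = 0.18/(0.0478×0.9×15.2) = 0.2753 K/W
1/R_core = 1/R_stud + 1/R_cav → R_core = 0.2164 K/W
R_outer = 0.021/(0.181×15.2) = 0.007633 K/W
R_total = 0.231 K/W
Q = ΔT/R_total = 40/0.231

Q ≈ 173 W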